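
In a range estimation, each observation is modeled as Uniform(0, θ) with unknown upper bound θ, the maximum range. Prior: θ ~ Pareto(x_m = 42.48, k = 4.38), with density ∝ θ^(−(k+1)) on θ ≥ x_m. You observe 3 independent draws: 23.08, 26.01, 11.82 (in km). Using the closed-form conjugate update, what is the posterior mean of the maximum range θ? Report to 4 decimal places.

49.1383

A Pareto(scale x_m, shape k) prior on the upper bound θ of Uniform(0, θ) is conjugate: posterior is Pareto(max(x_m, max xᵢ), k + n).
Sample maximum = 26.01; prior scale x_m = 42.48 → posterior scale = max = 42.48.
Posterior shape = 4.38 + 3 = 7.38.
E[θ|data] = k·x_m/(k−1) = 7.38·42.48/6.38 = 49.1383.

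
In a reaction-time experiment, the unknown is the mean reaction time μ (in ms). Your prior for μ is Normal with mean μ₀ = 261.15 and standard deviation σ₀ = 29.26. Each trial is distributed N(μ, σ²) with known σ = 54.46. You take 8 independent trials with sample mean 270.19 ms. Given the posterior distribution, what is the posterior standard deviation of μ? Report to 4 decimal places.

For Normal data with known variance σ², a Normal(μ₀, σ₀²) prior on μ is conjugate. Posterior precision = 1/σ₀² + n/σ²; posterior mean is the precision-weighted average of μ₀ and x̄.
σ₀² = 29.26² = 856.1476, σ² = 54.46² = 2965.8916; σ² + n·σ₀² = 2965.8916 + 8·856.1476 = 9815.0724.
Posterior precision = 1/σ₀² + n/σ² = 1/856.1476 + 8/2965.8916 = (σ² + n·σ₀²)/(σ₀²σ²) = 9815.0724/(856.1476·2965.8916); posterior variance σₙ² = σ₀²σ²/(σ² + n·σ₀²) = 856.1476·2965.8916/9815.0724 = 258.708329.
Posterior SD = √σₙ² = √(856.1476·2965.8916/9815.0724) = 16.0844.

16.0844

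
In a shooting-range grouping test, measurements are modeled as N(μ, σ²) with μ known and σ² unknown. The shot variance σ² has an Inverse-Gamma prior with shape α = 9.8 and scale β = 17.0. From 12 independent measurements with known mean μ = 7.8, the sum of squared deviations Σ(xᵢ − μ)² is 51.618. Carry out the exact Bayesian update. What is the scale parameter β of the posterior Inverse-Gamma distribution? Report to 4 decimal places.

42.8090

With known mean μ and an Inverse-Gamma(α, β) prior on σ², the Normal likelihood is conjugate: posterior is Inv-Gamma(α + n/2, β + Σ(xᵢ−μ)²/2).
Posterior: Inv-Gamma(9.8 + 12/2, 17.0 + 51.618/2) = Inv-Gamma(15.80, 42.8090).
Posterior β = 42.8090.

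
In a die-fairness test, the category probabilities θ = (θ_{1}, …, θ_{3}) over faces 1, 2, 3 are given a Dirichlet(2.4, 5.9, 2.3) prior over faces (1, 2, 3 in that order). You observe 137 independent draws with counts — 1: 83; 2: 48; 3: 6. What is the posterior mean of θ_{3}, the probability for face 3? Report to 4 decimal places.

0.0562

The Dirichlet prior is conjugate to the Multinomial likelihood: each posterior αⱼ = prior αⱼ + observed count nⱼ.
Posterior concentration: (85.4, 53.9, 8.3), total = 147.6.
E[θ_{3}|data] = α_{3}/Σα = 8.3/147.6 = 0.0562.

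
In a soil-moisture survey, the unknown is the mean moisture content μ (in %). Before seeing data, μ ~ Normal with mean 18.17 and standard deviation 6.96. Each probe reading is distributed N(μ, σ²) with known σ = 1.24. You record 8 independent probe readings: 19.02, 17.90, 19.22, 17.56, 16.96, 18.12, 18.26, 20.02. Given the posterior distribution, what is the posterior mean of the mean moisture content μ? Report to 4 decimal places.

For Normal data with known variance σ², a Normal(μ₀, σ₀²) prior on μ is conjugate. Posterior precision = 1/σ₀² + n/σ²; posterior mean is the precision-weighted average of μ₀ and x̄.
Σxᵢ = 19.02 + 17.90 + 19.22 + 17.56 + 16.96 + 18.12 + 18.26 + 20.02 = 147.06, so n·x̄ = 147.06.
σ₀² = 6.96² = 48.4416, σ² = 1.24² = 1.5376; σ² + n·σ₀² = 1.5376 + 8·48.4416 = 389.0704.
Posterior mean = (μ₀/σ₀² + n·x̄/σ²)/(1/σ₀² + n/σ²) = (σ²·μ₀ + σ₀²·n·x̄)/(σ² + n·σ₀²) = (1.5376·18.17 + 48.4416·147.06)/389.0704 = 7151.759888/389.0704 = 18.3817.

18.3817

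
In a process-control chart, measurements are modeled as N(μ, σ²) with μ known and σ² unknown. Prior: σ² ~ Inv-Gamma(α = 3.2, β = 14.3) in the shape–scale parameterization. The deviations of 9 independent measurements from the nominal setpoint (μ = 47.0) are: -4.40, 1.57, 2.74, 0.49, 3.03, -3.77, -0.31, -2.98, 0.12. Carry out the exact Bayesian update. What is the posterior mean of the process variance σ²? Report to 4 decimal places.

6.7580

With known mean μ and an Inverse-Gamma(α, β) prior on σ², the Normal likelihood is conjugate: posterior is Inv-Gamma(α + n/2, β + Σ(xᵢ−μ)²/2).
Σ(xᵢ−μ)² = (-4.40)² + (1.57)² + (2.74)² + (0.49)² + (3.03)² + (-3.77)² + (-0.31)² + (-2.98)² + (0.12)² = 61.9573.
Posterior: Inv-Gamma(3.2 + 9/2, 14.3 + 61.9573/2) = Inv-Gamma(7.70, 45.27865).
E[σ²|data] = β/(α−1) = 45.27865/6.70 = 6.7580.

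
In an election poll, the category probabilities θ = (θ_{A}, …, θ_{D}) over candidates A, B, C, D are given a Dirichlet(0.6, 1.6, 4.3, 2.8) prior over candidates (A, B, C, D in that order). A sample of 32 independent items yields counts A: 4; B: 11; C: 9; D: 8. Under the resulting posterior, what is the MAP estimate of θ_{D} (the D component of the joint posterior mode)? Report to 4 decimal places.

0.2627

The Dirichlet prior is conjugate to the Multinomial likelihood: each posterior αⱼ = prior αⱼ + observed count nⱼ.
Posterior concentration: (4.6, 12.6, 13.3, 10.8), total = 41.3.
Joint mode component: (α_{D}−1)/(Σα−K) = 9.8/37.3 = 0.2627.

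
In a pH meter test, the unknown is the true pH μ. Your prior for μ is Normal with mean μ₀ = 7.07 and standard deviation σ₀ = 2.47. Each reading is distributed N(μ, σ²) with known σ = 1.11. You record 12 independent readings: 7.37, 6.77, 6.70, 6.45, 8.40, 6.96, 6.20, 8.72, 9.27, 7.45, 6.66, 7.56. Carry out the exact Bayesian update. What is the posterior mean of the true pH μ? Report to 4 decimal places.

7.3708

For Normal data with known variance σ², a Normal(μ₀, σ₀²) prior on μ is conjugate. Posterior precision = 1/σ₀² + n/σ²; posterior mean is the precision-weighted average of μ₀ and x̄.
Σxᵢ = 7.37 + 6.77 + 6.70 + 6.45 + 8.40 + 6.96 + 6.20 + 8.72 + 9.27 + 7.45 + 6.66 + 7.56 = 88.51, so n·x̄ = 88.51.
σ₀² = 2.47² = 6.1009, σ² = 1.11² = 1.2321; σ² + n·σ₀² = 1.2321 + 12·6.1009 = 74.4429.
Posterior mean = (μ₀/σ₀² + n·x̄/σ²)/(1/σ₀² + n/σ²) = (σ²·μ₀ + σ₀²·n·x̄)/(σ² + n·σ₀²) = (1.2321·7.07 + 6.1009·88.51)/74.4429 = 548.701606/74.4429 = 7.3708.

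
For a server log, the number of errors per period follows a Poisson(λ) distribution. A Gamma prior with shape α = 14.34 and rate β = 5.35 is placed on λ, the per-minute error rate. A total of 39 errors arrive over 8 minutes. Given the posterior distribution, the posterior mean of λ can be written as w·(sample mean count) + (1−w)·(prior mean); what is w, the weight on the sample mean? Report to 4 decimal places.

With a Gamma(shape α, rate β) prior, the Poisson likelihood is conjugate: the posterior is Gamma(α + ΣXᵢ, β + n).
Posterior mean = (α₀+S)/(β₀+n) = [n/(β₀+n)]·(S/n) + [β₀/(β₀+n)]·(α₀/β₀), so only n and β₀ enter the weight.
Weight on data w = n/(β₀+n) = 8/(5.35+8) = 8/13.35 = 0.5993.

0.5993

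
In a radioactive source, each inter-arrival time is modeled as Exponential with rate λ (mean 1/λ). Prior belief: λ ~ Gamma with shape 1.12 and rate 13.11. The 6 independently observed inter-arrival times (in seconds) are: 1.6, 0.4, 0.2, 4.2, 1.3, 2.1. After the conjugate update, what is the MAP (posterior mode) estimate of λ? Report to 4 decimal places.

0.2671

With a Gamma(shape α, rate β) prior on the exponential rate λ, the posterior after n observations with total T = Σxᵢ is Gamma(α+n, β+T).
Sum of observations T = 9.8 seconds; n = 6.
Posterior: Gamma(1.12+6, 13.11+9.8) = Gamma(7.12, 22.91).
Mode = (α−1)/β = 0.2671.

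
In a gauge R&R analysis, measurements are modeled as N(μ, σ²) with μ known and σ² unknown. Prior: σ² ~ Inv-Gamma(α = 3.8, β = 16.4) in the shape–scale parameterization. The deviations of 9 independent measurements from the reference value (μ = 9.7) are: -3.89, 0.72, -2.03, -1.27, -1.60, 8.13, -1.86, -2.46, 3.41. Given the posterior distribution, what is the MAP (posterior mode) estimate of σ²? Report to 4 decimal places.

7.7409

With known mean μ and an Inverse-Gamma(α, β) prior on σ², the Normal likelihood is conjugate: posterior is Inv-Gamma(α + n/2, β + Σ(xᵢ−μ)²/2).
Σ(xᵢ−μ)² = (-3.89)² + (0.72)² + (-2.03)² + (-1.27)² + (-1.60)² + (8.13)² + (-1.86)² + (-2.46)² + (3.41)² = 111.1805.
Posterior: Inv-Gamma(3.8 + 9/2, 16.4 + 111.1805/2) = Inv-Gamma(8.30, 71.99025).
Mode = β/(α+1) = 71.99025/9.30 = 7.7409.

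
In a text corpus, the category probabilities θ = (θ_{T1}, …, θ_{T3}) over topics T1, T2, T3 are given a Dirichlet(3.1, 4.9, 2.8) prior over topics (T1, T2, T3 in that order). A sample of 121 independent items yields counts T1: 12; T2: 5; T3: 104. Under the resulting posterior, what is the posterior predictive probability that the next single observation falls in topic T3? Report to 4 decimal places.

0.8103

The Dirichlet prior is conjugate to the Multinomial likelihood: each posterior αⱼ = prior αⱼ + observed count nⱼ.
Posterior concentration: (15.1, 9.9, 106.8), total = 131.8.
P(next = T3 | data) = α_{T3}/Σα = 0.8103.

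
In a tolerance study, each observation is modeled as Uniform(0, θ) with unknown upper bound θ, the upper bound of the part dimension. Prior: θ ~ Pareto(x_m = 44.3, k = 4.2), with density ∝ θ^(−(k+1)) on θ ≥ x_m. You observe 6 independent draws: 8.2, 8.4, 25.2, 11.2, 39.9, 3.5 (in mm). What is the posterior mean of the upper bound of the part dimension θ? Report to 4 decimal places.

49.1152

A Pareto(scale x_m, shape k) prior on the upper bound θ of Uniform(0, θ) is conjugate: posterior is Pareto(max(x_m, max xᵢ), k + n).
Sample maximum = 39.9; prior scale x_m = 44.3 → posterior scale = max = 44.3.
Posterior shape = 4.2 + 6 = 10.2.
E[θ|data] = k·x_m/(k−1) = 10.2·44.3/9.2 = 49.1152.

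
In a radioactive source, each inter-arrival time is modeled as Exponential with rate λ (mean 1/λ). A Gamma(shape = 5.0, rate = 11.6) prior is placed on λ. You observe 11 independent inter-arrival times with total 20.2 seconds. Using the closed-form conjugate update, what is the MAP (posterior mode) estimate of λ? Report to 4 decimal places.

With a Gamma(shape α, rate β) prior on the exponential rate λ, the posterior after n observations with total T = Σxᵢ is Gamma(α+n, β+T).
Posterior: Gamma(5.0+11, 11.6+20.2) = Gamma(16.0, 31.8).
Mode = (α−1)/β = 0.4717.

0.4717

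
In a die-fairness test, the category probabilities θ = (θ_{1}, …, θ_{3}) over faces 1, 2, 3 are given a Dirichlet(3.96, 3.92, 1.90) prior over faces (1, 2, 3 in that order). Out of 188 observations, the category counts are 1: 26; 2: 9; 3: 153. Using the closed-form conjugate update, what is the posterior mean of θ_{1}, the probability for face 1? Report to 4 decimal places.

The Dirichlet prior is conjugate to the Multinomial likelihood: each posterior αⱼ = prior αⱼ + observed count nⱼ.
Posterior concentration: (29.96, 12.92, 154.90), total = 197.78.
E[θ_{1}|data] = α_{1}/Σα = 29.96/197.78 = 0.1515.

0.1515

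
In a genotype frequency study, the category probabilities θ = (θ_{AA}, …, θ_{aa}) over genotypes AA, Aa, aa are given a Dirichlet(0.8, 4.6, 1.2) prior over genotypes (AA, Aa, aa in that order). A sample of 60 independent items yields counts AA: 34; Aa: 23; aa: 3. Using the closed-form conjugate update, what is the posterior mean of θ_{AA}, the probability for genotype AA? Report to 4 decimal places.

0.5225

The Dirichlet prior is conjugate to the Multinomial likelihood: each posterior αⱼ = prior αⱼ + observed count nⱼ.
Posterior concentration: (34.8, 27.6, 4.2), total = 66.6.
E[θ_{AA}|data] = α_{AA}/Σα = 34.8/66.6 = 0.5225.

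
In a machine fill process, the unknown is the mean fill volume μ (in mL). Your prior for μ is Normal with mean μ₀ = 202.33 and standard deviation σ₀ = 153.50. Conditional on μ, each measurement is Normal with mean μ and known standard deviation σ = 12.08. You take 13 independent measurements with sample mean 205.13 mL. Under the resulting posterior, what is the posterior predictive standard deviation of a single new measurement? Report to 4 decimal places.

For Normal data with known variance σ², a Normal(μ₀, σ₀²) prior on μ is conjugate. Posterior precision = 1/σ₀² + n/σ²; posterior mean is the precision-weighted average of μ₀ and x̄.
σ₀² = 153.50² = 23562.25, σ² = 12.08² = 145.9264; σ² + n·σ₀² = 145.9264 + 13·23562.25 = 306455.1764.
Posterior precision = 1/σ₀² + n/σ² = 1/23562.25 + 13/145.9264 = (σ² + n·σ₀²)/(σ₀²σ²) = 306455.1764/(23562.25·145.9264); posterior variance σₙ² = σ₀²σ²/(σ² + n·σ₀²) = 23562.25·145.9264/306455.1764 = 11.219763.
Predictive variance for one new observation = σₙ² + σ² = 23562.25·145.9264/306455.1764 + 145.9264 = σ²·(σ₀² + 306455.1764)/306455.1764 = 145.9264·330017.4264/306455.1764 = 157.146163; SD = √(145.9264·330017.4264/306455.1764) = 12.5358.

12.5358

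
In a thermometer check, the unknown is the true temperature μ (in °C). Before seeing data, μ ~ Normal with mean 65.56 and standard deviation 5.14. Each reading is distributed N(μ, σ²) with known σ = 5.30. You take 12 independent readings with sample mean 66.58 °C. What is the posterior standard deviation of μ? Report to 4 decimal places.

1.4664

For Normal data with known variance σ², a Normal(μ₀, σ₀²) prior on μ is conjugate. Posterior precision = 1/σ₀² + n/σ²; posterior mean is the precision-weighted average of μ₀ and x̄.
σ₀² = 5.14² = 26.4196, σ² = 5.30² = 28.09; σ² + n·σ₀² = 28.09 + 12·26.4196 = 345.1252.
Posterior precision = 1/σ₀² + n/σ² = 1/26.4196 + 12/28.09 = (σ² + n·σ₀²)/(σ₀²σ²) = 345.1252/(26.4196·28.09); posterior variance σₙ² = σ₀²σ²/(σ² + n·σ₀²) = 26.4196·28.09/345.1252 = 2.150311.
Posterior SD = √σₙ² = √(26.4196·28.09/345.1252) = 1.4664.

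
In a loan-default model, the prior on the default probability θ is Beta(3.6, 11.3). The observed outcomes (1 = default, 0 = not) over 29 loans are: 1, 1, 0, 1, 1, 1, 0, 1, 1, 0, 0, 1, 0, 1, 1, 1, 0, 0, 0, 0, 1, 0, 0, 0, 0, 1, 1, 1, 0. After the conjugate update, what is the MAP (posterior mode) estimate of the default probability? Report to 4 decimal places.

0.4200

The Beta prior is conjugate to a Binomial/Bernoulli likelihood; the update adds successes to α and failures to β.
Posterior: Beta(α+k, β+n−k) = Beta(3.6+15, 11.3+14) = Beta(18.6, 25.3).
Mode of Beta(a,b) for a,b>1 is (a−1)/(a+b−2) = 17.6/41.9 = 0.4200.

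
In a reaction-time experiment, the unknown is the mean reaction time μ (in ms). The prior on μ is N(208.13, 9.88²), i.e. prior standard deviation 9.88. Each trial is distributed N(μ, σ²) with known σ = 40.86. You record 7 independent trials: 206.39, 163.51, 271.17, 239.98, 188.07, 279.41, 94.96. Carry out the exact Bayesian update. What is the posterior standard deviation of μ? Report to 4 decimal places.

8.3226

For Normal data with known variance σ², a Normal(μ₀, σ₀²) prior on μ is conjugate. Posterior precision = 1/σ₀² + n/σ²; posterior mean is the precision-weighted average of μ₀ and x̄.
σ₀² = 9.88² = 97.6144, σ² = 40.86² = 1669.5396; σ² + n·σ₀² = 1669.5396 + 7·97.6144 = 2352.8404.
Posterior precision = 1/σ₀² + n/σ² = 1/97.6144 + 7/1669.5396 = (σ² + n·σ₀²)/(σ₀²σ²) = 2352.8404/(97.6144·1669.5396); posterior variance σₙ² = σ₀²σ²/(σ² + n·σ₀²) = 97.6144·1669.5396/2352.8404 = 69.265687.
Posterior SD = √σₙ² = √(97.6144·1669.5396/2352.8404) = 8.3226.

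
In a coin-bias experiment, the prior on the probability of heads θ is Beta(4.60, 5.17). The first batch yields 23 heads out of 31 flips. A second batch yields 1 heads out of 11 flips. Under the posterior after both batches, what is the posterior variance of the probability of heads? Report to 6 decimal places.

The Beta prior is conjugate to a Binomial/Bernoulli likelihood; the update adds successes to α and failures to β.
After batch 1: Beta(4.60+23, 5.17+8) = Beta(27.60, 13.17).
After batch 2: Beta(27.60+1, 13.17+10) = Beta(28.60, 23.17).
Var = αβ/((α+β)²(α+β+1)) = 28.60·23.17/(51.77²·52.77) = 0.004685.

0.004685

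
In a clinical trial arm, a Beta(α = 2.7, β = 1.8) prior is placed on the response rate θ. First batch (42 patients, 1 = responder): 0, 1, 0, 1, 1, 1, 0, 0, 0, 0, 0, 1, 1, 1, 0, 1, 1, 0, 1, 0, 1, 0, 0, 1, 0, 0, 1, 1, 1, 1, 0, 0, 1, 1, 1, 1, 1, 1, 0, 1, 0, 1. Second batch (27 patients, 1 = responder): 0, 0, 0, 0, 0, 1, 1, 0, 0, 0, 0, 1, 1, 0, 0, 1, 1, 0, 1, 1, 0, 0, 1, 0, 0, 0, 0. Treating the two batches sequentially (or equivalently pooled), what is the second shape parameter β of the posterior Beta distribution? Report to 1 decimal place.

The Beta prior is conjugate to a Binomial/Bernoulli likelihood; the update adds successes to α and failures to β.
After batch 1: Beta(2.7+24, 1.8+18) = Beta(26.7, 19.8).
After batch 2: Beta(26.7+9, 19.8+18) = Beta(35.7, 37.8).
Posterior β = 37.8.

37.8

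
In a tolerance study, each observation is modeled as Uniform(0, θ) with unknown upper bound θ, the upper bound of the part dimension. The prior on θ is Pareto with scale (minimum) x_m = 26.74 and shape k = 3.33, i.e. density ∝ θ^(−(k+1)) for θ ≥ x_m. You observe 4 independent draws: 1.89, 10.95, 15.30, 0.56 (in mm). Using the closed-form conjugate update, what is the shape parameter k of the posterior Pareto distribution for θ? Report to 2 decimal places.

A Pareto(scale x_m, shape k) prior on the upper bound θ of Uniform(0, θ) is conjugate: posterior is Pareto(max(x_m, max xᵢ), k + n).
Sample maximum = 15.30; prior scale x_m = 26.74 → posterior scale = max = 26.74.
Posterior shape = 3.33 + 4 = 7.33.
Posterior shape k = 7.33.

7.33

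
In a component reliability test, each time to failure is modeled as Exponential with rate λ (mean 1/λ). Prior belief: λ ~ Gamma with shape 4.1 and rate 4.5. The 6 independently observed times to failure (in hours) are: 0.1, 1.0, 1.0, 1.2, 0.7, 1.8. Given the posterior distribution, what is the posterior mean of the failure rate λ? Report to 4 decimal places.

With a Gamma(shape α, rate β) prior on the exponential rate λ, the posterior after n observations with total T = Σxᵢ is Gamma(α+n, β+T).
Sum of observations T = 5.8 hours; n = 6.
Posterior: Gamma(4.1+6, 4.5+5.8) = Gamma(10.1, 10.3).
Posterior mean of λ = α/β = 10.1/10.3 = 0.9806.

0.9806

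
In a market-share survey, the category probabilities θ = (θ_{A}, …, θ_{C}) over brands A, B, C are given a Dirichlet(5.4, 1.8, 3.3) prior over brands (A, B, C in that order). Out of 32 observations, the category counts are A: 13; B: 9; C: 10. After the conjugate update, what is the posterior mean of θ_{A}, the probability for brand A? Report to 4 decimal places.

0.4329

The Dirichlet prior is conjugate to the Multinomial likelihood: each posterior αⱼ = prior αⱼ + observed count nⱼ.
Posterior concentration: (18.4, 10.8, 13.3), total = 42.5.
E[θ_{A}|data] = α_{A}/Σα = 18.4/42.5 = 0.4329.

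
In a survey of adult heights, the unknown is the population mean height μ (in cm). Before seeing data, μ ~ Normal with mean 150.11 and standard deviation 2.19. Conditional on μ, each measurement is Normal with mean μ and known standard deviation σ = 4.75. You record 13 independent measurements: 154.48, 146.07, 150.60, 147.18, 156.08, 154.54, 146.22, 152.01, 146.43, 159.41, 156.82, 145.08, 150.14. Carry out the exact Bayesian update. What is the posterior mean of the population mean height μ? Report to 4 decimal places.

For Normal data with known variance σ², a Normal(μ₀, σ₀²) prior on μ is conjugate. Posterior precision = 1/σ₀² + n/σ²; posterior mean is the precision-weighted average of μ₀ and x̄.
Σxᵢ = 154.48 + 146.07 + 150.60 + 147.18 + 156.08 + 154.54 + 146.22 + 152.01 + 146.43 + 159.41 + 156.82 + 145.08 + 150.14 = 1965.06, so n·x̄ = 1965.06.
σ₀² = 2.19² = 4.7961, σ² = 4.75² = 22.5625; σ² + n·σ₀² = 22.5625 + 13·4.7961 = 84.9118.
Posterior mean = (μ₀/σ₀² + n·x̄/σ²)/(1/σ₀² + n/σ²) = (σ²·μ₀ + σ₀²·n·x̄)/(σ² + n·σ₀²) = (22.5625·150.11 + 4.7961·1965.06)/84.9118 = 12811.481141/84.9118 = 150.8799.

150.8799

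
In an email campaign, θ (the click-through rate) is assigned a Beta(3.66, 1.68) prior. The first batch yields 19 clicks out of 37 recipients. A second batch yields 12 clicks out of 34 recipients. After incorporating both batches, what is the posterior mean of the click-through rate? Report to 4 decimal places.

The Beta prior is conjugate to a Binomial/Bernoulli likelihood; the update adds successes to α and failures to β.
After batch 1: Beta(3.66+19, 1.68+18) = Beta(22.66, 19.68).
After batch 2: Beta(22.66+12, 19.68+22) = Beta(34.66, 41.68).
Posterior mean = α/(α+β) = 34.66/76.34 = 0.4540.

0.4540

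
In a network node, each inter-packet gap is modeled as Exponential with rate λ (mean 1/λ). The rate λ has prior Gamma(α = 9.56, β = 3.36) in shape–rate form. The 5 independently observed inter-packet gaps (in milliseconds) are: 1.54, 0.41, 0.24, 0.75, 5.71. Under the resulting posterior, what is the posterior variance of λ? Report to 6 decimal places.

0.100943

With a Gamma(shape α, rate β) prior on the exponential rate λ, the posterior after n observations with total T = Σxᵢ is Gamma(α+n, β+T).
Sum of observations T = 8.65 milliseconds; n = 5.
Posterior: Gamma(9.56+5, 3.36+8.65) = Gamma(14.56, 12.01).
Var = α/β² = 0.100943.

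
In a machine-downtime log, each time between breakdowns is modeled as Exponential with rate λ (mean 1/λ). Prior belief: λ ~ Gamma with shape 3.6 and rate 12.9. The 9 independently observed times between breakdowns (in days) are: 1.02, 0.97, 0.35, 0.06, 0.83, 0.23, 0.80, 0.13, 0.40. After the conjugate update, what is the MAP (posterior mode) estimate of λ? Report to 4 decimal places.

0.6557

With a Gamma(shape α, rate β) prior on the exponential rate λ, the posterior after n observations with total T = Σxᵢ is Gamma(α+n, β+T).
Sum of observations T = 4.79 days; n = 9.
Posterior: Gamma(3.6+9, 12.9+4.79) = Gamma(12.6, 17.69).
Mode = (α−1)/β = 0.6557.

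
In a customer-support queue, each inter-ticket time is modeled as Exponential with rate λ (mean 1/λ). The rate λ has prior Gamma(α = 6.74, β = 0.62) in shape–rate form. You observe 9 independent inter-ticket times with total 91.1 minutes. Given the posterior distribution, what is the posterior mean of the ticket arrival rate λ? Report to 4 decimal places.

With a Gamma(shape α, rate β) prior on the exponential rate λ, the posterior after n observations with total T = Σxᵢ is Gamma(α+n, β+T).
Posterior: Gamma(6.74+9, 0.62+91.1) = Gamma(15.74, 91.72).
Posterior mean of λ = α/β = 15.74/91.72 = 0.1716.

0.1716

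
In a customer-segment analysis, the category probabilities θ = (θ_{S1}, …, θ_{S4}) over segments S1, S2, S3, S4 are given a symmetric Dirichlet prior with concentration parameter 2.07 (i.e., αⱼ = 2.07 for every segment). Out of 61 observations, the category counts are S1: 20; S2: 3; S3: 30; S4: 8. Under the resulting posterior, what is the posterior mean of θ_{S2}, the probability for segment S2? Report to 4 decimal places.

The Dirichlet prior is conjugate to the Multinomial likelihood: each posterior αⱼ = prior αⱼ + observed count nⱼ.
Posterior concentration: (22.07, 5.07, 32.07, 10.07), total = 69.28.
E[θ_{S2}|data] = α_{S2}/Σα = 5.07/69.28 = 0.0732.

0.0732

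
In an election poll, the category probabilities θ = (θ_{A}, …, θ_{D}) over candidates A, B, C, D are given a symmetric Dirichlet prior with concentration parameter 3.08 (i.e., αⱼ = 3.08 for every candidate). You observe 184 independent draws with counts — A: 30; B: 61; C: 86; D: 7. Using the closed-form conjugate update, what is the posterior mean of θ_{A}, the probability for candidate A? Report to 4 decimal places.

0.1685

The Dirichlet prior is conjugate to the Multinomial likelihood: each posterior αⱼ = prior αⱼ + observed count nⱼ.
Posterior concentration: (33.08, 64.08, 89.08, 10.08), total = 196.32.
E[θ_{A}|data] = α_{A}/Σα = 33.08/196.32 = 0.1685.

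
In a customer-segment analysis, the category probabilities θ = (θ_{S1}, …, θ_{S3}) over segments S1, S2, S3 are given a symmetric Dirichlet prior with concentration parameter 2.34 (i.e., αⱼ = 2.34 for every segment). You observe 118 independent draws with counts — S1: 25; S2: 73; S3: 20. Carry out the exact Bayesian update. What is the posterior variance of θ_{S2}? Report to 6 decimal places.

0.001900

The Dirichlet prior is conjugate to the Multinomial likelihood: each posterior αⱼ = prior αⱼ + observed count nⱼ.
Posterior concentration: (27.34, 75.34, 22.34), total = 125.02.
Var[θ_j] = α_j(Σα−α_j)/((Σα)²(Σα+1)) = 75.34·49.68/(125.02²·126.02) = 0.001900.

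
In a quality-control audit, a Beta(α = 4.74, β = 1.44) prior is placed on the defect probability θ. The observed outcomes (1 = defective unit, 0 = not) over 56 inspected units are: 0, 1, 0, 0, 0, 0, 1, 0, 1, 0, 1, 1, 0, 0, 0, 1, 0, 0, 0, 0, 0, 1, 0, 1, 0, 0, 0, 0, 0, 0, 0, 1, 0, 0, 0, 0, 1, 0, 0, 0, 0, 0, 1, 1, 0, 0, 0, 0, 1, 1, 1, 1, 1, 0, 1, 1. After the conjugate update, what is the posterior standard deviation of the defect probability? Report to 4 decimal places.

The Beta prior is conjugate to a Binomial/Bernoulli likelihood; the update adds successes to α and failures to β.
Posterior: Beta(α+k, β+n−k) = Beta(4.74+19, 1.44+37) = Beta(23.74, 38.44).
Var = αβ/((α+β)²(α+β+1)) = 23.74·38.44/(62.18²·63.18) = 0.00373580; SD = √0.00373580 = 0.0611.

0.0611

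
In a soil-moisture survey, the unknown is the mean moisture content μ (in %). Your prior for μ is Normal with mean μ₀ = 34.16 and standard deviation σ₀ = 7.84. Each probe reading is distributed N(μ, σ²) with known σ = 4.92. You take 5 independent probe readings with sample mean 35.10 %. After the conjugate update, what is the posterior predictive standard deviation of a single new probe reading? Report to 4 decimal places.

5.3567

For Normal data with known variance σ², a Normal(μ₀, σ₀²) prior on μ is conjugate. Posterior precision = 1/σ₀² + n/σ²; posterior mean is the precision-weighted average of μ₀ and x̄.
σ₀² = 7.84² = 61.4656, σ² = 4.92² = 24.2064; σ² + n·σ₀² = 24.2064 + 5·61.4656 = 331.5344.
Posterior precision = 1/σ₀² + n/σ² = 1/61.4656 + 5/24.2064 = (σ² + n·σ₀²)/(σ₀²σ²) = 331.5344/(61.4656·24.2064); posterior variance σₙ² = σ₀²σ²/(σ² + n·σ₀²) = 61.4656·24.2064/331.5344 = 4.487802.
Predictive variance for one new observation = σₙ² + σ² = 61.4656·24.2064/331.5344 + 24.2064 = σ²·(σ₀² + 331.5344)/331.5344 = 24.2064·393/331.5344 = 28.694202; SD = √(24.2064·393/331.5344) = 5.3567.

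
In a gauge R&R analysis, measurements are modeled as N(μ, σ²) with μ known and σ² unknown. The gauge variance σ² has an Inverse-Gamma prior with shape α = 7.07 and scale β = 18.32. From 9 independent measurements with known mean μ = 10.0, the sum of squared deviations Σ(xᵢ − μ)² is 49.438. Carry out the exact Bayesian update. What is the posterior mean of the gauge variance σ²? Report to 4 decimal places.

With known mean μ and an Inverse-Gamma(α, β) prior on σ², the Normal likelihood is conjugate: posterior is Inv-Gamma(α + n/2, β + Σ(xᵢ−μ)²/2).
Posterior: Inv-Gamma(7.07 + 9/2, 18.32 + 49.438/2) = Inv-Gamma(11.57, 43.0390).
E[σ²|data] = β/(α−1) = 43.0390/10.57 = 4.0718.

4.0718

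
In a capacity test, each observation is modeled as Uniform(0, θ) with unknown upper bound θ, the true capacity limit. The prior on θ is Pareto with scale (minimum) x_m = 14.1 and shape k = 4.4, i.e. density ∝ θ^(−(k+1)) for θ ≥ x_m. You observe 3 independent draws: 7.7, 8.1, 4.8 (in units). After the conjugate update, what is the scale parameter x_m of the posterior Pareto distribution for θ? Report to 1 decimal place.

14.1

A Pareto(scale x_m, shape k) prior on the upper bound θ of Uniform(0, θ) is conjugate: posterior is Pareto(max(x_m, max xᵢ), k + n).
Sample maximum = 8.1; prior scale x_m = 14.1 → posterior scale = max = 14.1.
Posterior shape = 4.4 + 3 = 7.4.
Posterior scale x_m = 14.1.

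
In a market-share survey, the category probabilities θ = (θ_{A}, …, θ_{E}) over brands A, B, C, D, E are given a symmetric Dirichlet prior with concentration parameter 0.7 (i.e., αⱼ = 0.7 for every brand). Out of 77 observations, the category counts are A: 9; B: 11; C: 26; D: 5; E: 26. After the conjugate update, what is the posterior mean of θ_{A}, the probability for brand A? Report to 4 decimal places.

The Dirichlet prior is conjugate to the Multinomial likelihood: each posterior αⱼ = prior αⱼ + observed count nⱼ.
Posterior concentration: (9.7, 11.7, 26.7, 5.7, 26.7), total = 80.5.
E[θ_{A}|data] = α_{A}/Σα = 9.7/80.5 = 0.1205.

0.1205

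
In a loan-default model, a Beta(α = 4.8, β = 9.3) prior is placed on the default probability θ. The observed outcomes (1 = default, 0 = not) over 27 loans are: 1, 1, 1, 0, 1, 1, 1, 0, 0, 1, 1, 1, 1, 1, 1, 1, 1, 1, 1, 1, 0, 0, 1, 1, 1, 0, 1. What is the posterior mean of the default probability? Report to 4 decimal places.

The Beta prior is conjugate to a Binomial/Bernoulli likelihood; the update adds successes to α and failures to β.
Posterior: Beta(α+k, β+n−k) = Beta(4.8+21, 9.3+6) = Beta(25.8, 15.3).
Posterior mean = α/(α+β) = 25.8/41.1 = 0.6277.

0.6277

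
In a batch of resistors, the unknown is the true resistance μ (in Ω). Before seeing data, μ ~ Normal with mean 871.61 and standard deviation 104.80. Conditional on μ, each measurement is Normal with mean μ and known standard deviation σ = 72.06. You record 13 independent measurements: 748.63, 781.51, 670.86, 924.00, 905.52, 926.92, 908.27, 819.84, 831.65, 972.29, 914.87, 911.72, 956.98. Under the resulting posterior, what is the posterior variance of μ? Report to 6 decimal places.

For Normal data with known variance σ², a Normal(μ₀, σ₀²) prior on μ is conjugate. Posterior precision = 1/σ₀² + n/σ²; posterior mean is the precision-weighted average of μ₀ and x̄.
σ₀² = 104.80² = 10983.04, σ² = 72.06² = 5192.6436; σ² + n·σ₀² = 5192.6436 + 13·10983.04 = 147972.1636.
Posterior precision = 1/σ₀² + n/σ² = 1/10983.04 + 13/5192.6436 = (σ² + n·σ₀²)/(σ₀²σ²) = 147972.1636/(10983.04·5192.6436); posterior variance σₙ² = σ₀²σ²/(σ² + n·σ₀²) = 10983.04·5192.6436/147972.1636 = 385.417169.

385.417169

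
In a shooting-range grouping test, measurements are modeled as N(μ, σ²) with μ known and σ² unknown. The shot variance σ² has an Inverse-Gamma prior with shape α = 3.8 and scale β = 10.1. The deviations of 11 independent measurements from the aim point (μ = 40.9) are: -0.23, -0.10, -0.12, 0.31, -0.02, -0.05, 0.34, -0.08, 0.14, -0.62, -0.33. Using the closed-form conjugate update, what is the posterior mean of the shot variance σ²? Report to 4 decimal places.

1.2657

With known mean μ and an Inverse-Gamma(α, β) prior on σ², the Normal likelihood is conjugate: posterior is Inv-Gamma(α + n/2, β + Σ(xᵢ−μ)²/2).
Σ(xᵢ−μ)² = (-0.23)² + (-0.10)² + (-0.12)² + (0.31)² + (-0.02)² + (-0.05)² + (0.34)² + (-0.08)² + (0.14)² + (-0.62)² + (-0.33)² = 0.8112.
Posterior: Inv-Gamma(3.8 + 11/2, 10.1 + 0.8112/2) = Inv-Gamma(9.30, 10.50560).
E[σ²|data] = β/(α−1) = 10.50560/8.30 = 1.2657.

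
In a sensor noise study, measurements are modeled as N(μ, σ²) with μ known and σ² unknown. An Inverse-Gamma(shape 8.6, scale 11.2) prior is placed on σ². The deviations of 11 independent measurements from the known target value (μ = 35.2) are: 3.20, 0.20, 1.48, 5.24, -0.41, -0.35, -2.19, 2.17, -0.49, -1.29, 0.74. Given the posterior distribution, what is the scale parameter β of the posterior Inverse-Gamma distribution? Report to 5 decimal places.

With known mean μ and an Inverse-Gamma(α, β) prior on σ², the Normal likelihood is conjugate: posterior is Inv-Gamma(α + n/2, β + Σ(xᵢ−μ)²/2).
Σ(xᵢ−μ)² = (3.20)² + (0.20)² + (1.48)² + (5.24)² + (-0.41)² + (-0.35)² + (-2.19)² + (2.17)² + (-0.49)² + (-1.29)² + (0.74)² = 52.1754.
Posterior: Inv-Gamma(8.6 + 11/2, 11.2 + 52.1754/2) = Inv-Gamma(14.10, 37.28770).
Posterior β = 37.28770.

37.28770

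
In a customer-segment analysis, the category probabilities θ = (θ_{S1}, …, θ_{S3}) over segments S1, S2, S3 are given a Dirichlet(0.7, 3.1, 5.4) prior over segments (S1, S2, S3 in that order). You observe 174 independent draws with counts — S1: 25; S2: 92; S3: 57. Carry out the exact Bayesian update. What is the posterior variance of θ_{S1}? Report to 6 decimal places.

The Dirichlet prior is conjugate to the Multinomial likelihood: each posterior αⱼ = prior αⱼ + observed count nⱼ.
Posterior concentration: (25.7, 95.1, 62.4), total = 183.2.
Var[θ_j] = α_j(Σα−α_j)/((Σα)²(Σα+1)) = 25.7·157.5/(183.2²·184.2) = 0.000655.

0.000655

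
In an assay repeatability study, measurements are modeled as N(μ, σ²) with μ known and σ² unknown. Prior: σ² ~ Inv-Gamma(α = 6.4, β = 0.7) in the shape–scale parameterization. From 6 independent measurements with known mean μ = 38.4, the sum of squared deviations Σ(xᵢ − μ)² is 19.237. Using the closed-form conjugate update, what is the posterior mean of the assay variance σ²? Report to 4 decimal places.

1.2284

With known mean μ and an Inverse-Gamma(α, β) prior on σ², the Normal likelihood is conjugate: posterior is Inv-Gamma(α + n/2, β + Σ(xᵢ−μ)²/2).
Posterior: Inv-Gamma(6.4 + 6/2, 0.7 + 19.237/2) = Inv-Gamma(9.40, 10.3185).
E[σ²|data] = β/(α−1) = 10.3185/8.40 = 1.2284.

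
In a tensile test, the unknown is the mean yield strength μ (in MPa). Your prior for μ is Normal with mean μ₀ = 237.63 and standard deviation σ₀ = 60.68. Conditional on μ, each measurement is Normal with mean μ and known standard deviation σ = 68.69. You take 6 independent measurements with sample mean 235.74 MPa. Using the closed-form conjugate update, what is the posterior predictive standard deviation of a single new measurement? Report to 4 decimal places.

For Normal data with known variance σ², a Normal(μ₀, σ₀²) prior on μ is conjugate. Posterior precision = 1/σ₀² + n/σ²; posterior mean is the precision-weighted average of μ₀ and x̄.
σ₀² = 60.68² = 3682.0624, σ² = 68.69² = 4718.3161; σ² + n·σ₀² = 4718.3161 + 6·3682.0624 = 26810.6905.
Posterior precision = 1/σ₀² + n/σ² = 1/3682.0624 + 6/4718.3161 = (σ² + n·σ₀²)/(σ₀²σ²) = 26810.6905/(3682.0624·4718.3161); posterior variance σₙ² = σ₀²σ²/(σ² + n·σ₀²) = 3682.0624·4718.3161/26810.6905 = 647.992796.
Predictive variance for one new observation = σₙ² + σ² = 3682.0624·4718.3161/26810.6905 + 4718.3161 = σ²·(σ₀² + 26810.6905)/26810.6905 = 4718.3161·30492.7529/26810.6905 = 5366.308896; SD = √(4718.3161·30492.7529/26810.6905) = 73.2551.

73.2551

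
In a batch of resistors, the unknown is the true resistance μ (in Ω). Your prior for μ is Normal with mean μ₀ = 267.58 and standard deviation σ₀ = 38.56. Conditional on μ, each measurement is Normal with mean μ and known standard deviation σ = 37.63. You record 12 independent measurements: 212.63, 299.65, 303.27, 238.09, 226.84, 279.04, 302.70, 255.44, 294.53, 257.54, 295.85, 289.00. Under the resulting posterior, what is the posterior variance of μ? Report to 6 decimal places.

For Normal data with known variance σ², a Normal(μ₀, σ₀²) prior on μ is conjugate. Posterior precision = 1/σ₀² + n/σ²; posterior mean is the precision-weighted average of μ₀ and x̄.
σ₀² = 38.56² = 1486.8736, σ² = 37.63² = 1416.0169; σ² + n·σ₀² = 1416.0169 + 12·1486.8736 = 19258.5001.
Posterior precision = 1/σ₀² + n/σ² = 1/1486.8736 + 12/1416.0169 = (σ² + n·σ₀²)/(σ₀²σ²) = 19258.5001/(1486.8736·1416.0169); posterior variance σₙ² = σ₀²σ²/(σ² + n·σ₀²) = 1486.8736·1416.0169/19258.5001 = 109.325136.

109.325136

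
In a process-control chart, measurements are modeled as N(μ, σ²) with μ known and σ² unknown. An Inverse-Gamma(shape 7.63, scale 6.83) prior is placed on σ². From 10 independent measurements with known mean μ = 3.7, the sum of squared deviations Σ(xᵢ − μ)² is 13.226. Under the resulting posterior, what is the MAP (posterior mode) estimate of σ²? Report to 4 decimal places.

0.9863

With known mean μ and an Inverse-Gamma(α, β) prior on σ², the Normal likelihood is conjugate: posterior is Inv-Gamma(α + n/2, β + Σ(xᵢ−μ)²/2).
Posterior: Inv-Gamma(7.63 + 10/2, 6.83 + 13.226/2) = Inv-Gamma(12.63, 13.4430).
Mode = β/(α+1) = 13.4430/13.63 = 0.9863.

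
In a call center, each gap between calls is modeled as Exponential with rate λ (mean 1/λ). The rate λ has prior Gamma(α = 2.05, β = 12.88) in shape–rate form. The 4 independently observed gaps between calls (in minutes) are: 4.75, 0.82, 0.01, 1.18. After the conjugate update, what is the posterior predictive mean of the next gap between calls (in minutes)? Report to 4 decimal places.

3.8891

With a Gamma(shape α, rate β) prior on the exponential rate λ, the posterior after n observations with total T = Σxᵢ is Gamma(α+n, β+T).
Sum of observations T = 6.76 minutes; n = 4.
Posterior: Gamma(2.05+4, 12.88+6.76) = Gamma(6.05, 19.64).
The predictive distribution for the next observation is Lomax; its mean is β/(α−1) = 19.64/5.05 = 3.8891.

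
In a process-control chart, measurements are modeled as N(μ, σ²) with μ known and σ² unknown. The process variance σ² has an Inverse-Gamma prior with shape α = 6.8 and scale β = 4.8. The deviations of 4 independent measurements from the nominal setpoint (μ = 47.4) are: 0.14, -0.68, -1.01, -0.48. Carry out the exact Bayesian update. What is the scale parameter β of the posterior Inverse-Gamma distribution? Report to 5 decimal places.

With known mean μ and an Inverse-Gamma(α, β) prior on σ², the Normal likelihood is conjugate: posterior is Inv-Gamma(α + n/2, β + Σ(xᵢ−μ)²/2).
Σ(xᵢ−μ)² = (0.14)² + (-0.68)² + (-1.01)² + (-0.48)² = 1.7325.
Posterior: Inv-Gamma(6.8 + 4/2, 4.8 + 1.7325/2) = Inv-Gamma(8.80, 5.66625).
Posterior β = 5.66625.

5.66625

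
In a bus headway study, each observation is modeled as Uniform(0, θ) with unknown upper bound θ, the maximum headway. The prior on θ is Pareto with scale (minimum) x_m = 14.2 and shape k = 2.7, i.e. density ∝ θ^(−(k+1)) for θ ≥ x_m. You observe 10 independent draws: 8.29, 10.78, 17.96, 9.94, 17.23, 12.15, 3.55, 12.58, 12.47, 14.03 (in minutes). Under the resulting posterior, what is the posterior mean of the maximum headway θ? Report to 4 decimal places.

19.4950

A Pareto(scale x_m, shape k) prior on the upper bound θ of Uniform(0, θ) is conjugate: posterior is Pareto(max(x_m, max xᵢ), k + n).
Sample maximum = 17.96; prior scale x_m = 14.2 → posterior scale = max = 17.96.
Posterior shape = 2.7 + 10 = 12.7.
E[θ|data] = k·x_m/(k−1) = 12.7·17.96/11.7 = 19.4950.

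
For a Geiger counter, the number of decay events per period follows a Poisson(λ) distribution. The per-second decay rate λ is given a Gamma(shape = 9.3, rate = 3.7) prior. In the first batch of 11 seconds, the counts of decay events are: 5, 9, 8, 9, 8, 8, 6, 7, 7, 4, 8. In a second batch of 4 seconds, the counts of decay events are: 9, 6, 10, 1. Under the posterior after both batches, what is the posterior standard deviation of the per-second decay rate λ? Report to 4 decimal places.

0.5717

With a Gamma(shape α, rate β) prior, the Poisson likelihood is conjugate: the posterior is Gamma(α + ΣXᵢ, β + n).
Batch 1: sum of counts S = 79 over n = 11 seconds.
After batch 1: Gamma(α+S, β+n) = Gamma(9.3+79, 3.7+11) = Gamma(88.3, 14.7).
Batch 2: sum of counts S = 26 over n = 4 seconds.
After batch 2: Gamma(α+S, β+n) = Gamma(88.3+26, 14.7+4) = Gamma(114.3, 18.7).
SD = √α/β = √114.3/18.7 = 0.5717.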